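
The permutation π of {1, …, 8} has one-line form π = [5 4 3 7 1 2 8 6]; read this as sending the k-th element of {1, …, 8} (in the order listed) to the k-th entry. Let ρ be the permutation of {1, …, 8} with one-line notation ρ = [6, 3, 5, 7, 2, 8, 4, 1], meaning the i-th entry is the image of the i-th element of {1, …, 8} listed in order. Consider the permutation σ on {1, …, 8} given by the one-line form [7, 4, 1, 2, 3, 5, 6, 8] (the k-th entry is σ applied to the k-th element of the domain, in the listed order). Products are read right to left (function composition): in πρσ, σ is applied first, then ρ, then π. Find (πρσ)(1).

7

Chase 1: σ(1) = 7; ρ(7) = 4; π(4) = 7. Hence (πρσ)(1) = 7.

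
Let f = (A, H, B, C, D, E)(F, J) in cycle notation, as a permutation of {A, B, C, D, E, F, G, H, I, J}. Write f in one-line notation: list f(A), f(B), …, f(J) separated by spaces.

Image by image: A→H, B→C, C→D, D→E, E→A, F→J, G→G, H→B, I→I, J→F.
Listing these in domain order gives H C D E A J G B I F.

H C D E A J G B I F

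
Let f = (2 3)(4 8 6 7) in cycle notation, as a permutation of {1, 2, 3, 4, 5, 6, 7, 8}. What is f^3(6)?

6 lies in the 4-cycle (4 8 6 7).
Stepping 3 places around the cycle: 6 → 7 → 4 → 8.

8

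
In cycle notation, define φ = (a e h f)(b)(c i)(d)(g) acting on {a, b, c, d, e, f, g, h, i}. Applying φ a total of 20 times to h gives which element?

h lies in the 4-cycle (a e h f).
On a 4-cycle, φ^4 is the identity, so φ^20 = φ^0 there (20 ≡ 0 mod 4).
So φ^20(h) = h.

h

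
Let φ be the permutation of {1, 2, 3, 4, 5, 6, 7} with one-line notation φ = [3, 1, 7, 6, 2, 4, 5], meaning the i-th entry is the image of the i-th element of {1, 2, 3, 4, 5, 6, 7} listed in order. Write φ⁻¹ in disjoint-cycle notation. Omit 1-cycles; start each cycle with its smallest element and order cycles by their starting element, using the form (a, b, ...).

(1, 2, 5, 7, 3)(4, 6)

The cycle decomposition of φ is (1, 3, 7, 5, 2)(4, 6).
Reversing each cycle (and rotating so the smallest element leads) gives φ⁻¹ = (1, 2, 5, 7, 3)(4, 6).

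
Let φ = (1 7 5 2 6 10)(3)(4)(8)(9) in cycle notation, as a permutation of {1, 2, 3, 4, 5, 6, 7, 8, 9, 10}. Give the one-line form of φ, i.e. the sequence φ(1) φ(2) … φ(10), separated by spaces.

Image by image: 1→7, 2→6, 3→3, 4→4, 5→2, 6→10, 7→5, 8→8, 9→9, 10→1.
Listing these in domain order gives 7 6 3 4 2 10 5 8 9 1.

7 6 3 4 2 10 5 8 9 1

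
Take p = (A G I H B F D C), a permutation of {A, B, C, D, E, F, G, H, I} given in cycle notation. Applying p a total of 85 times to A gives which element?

A lies in the 8-cycle (A G I H B F D C).
On an 8-cycle, p^8 is the identity, so p^85 = p^5 there (85 ≡ 5 mod 8).
Stepping 5 places around the cycle: A → G → I → H → B → F.

F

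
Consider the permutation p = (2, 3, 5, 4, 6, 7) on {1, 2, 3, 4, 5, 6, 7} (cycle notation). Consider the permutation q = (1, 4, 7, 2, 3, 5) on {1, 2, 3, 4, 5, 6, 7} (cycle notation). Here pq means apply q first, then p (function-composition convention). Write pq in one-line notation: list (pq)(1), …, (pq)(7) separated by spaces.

6 5 4 2 1 7 3

Chase each element through q then p: 1 → 4 → 6; 2 → 3 → 5; 3 → 5 → 4; 4 → 7 → 2; 5 → 1 → 1; 6 → 6 → 7; 7 → 2 → 3.
So pq in one-line form is 6 5 4 2 1 7 3.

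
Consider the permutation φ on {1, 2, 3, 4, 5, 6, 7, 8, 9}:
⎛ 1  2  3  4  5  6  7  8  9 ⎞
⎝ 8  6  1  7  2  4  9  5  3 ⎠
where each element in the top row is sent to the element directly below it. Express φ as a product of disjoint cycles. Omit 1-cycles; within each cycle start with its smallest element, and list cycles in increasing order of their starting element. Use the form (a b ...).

(1 8 5 2 6 4 7 9 3)

From 1: 1 → 8 → 5 → 2 → 6 → 4 → 7 → 9 → 3 → 1, closing the cycle (1 8 5 2 6 4 7 9 3).
Repeating from the next unused element and collecting all non-trivial cycles gives (1 8 5 2 6 4 7 9 3).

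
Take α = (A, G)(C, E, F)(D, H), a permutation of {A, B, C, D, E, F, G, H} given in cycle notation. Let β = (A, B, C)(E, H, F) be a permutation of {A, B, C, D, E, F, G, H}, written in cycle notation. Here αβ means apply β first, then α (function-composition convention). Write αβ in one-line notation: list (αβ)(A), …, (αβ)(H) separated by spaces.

For each element, apply β then α: A → B → B; B → C → E; C → A → G; D → D → H; E → H → D; F → E → F; G → G → A; H → F → C.
So αβ in one-line form is B E G H D F A C.

B E G H D F A C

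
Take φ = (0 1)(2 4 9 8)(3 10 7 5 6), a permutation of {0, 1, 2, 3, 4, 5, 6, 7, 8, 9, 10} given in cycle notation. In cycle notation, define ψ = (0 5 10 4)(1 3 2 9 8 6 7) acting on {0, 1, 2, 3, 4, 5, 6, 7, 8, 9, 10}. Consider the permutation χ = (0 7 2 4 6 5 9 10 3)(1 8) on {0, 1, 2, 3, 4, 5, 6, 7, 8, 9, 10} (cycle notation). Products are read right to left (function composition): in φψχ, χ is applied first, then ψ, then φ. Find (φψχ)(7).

Apply the permutations in order: χ(7) = 2, then ψ(2) = 9, then φ(9) = 8. So (φψχ)(7) = 8.

8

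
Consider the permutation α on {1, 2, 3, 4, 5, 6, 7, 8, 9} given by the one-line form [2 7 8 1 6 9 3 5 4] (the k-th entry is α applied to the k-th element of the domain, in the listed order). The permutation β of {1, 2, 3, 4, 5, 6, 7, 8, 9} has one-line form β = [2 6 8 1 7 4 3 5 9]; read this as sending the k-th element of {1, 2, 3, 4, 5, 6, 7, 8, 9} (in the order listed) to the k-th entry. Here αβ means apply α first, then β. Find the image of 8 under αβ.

α(8) = 5, then β(5) = 7; composing gives (αβ)(8) = 7.

7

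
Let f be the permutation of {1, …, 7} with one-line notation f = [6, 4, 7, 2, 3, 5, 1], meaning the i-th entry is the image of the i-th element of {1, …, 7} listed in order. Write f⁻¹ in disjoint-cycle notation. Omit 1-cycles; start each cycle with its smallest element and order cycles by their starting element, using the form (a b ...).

(1 7 3 5 6)(2 4)

The cycle decomposition of f is (1 6 5 3 7)(2 4).
The inverse reverses every cycle; in canonical form, f⁻¹ = (1 7 3 5 6)(2 4).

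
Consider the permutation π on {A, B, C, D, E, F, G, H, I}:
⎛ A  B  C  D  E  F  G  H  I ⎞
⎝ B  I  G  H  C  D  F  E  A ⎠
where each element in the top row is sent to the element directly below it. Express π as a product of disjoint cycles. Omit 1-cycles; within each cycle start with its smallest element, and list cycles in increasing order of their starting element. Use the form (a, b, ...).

Start at A and follow images: A → B → I → A, giving the cycle (A, B, I).
Repeating from the next unused element and collecting all non-trivial cycles gives (A, B, I)(C, G, F, D, H, E).

(A, B, I)(C, G, F, D, H, E)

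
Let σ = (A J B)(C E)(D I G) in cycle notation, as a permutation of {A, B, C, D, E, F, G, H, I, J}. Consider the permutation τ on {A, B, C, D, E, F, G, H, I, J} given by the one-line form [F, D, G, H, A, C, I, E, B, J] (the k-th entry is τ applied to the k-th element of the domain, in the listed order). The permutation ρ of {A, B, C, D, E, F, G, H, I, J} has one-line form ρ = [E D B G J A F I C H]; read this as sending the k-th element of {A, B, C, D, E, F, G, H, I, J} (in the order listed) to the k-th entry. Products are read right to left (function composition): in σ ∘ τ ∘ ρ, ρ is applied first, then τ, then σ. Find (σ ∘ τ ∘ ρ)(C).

I

Chase C: ρ(C) = B; τ(B) = D; σ(D) = I. Hence (σ ∘ τ ∘ ρ)(C) = I.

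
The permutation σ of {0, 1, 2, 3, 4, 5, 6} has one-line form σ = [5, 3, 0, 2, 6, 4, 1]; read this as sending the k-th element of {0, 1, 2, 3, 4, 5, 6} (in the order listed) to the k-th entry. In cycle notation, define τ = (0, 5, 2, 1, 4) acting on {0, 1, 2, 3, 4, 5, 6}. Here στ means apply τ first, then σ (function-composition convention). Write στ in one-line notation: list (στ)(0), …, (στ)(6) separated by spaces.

4 6 3 2 5 0 1

For each element, apply τ then σ: 0 → 5 → 4; 1 → 4 → 6; 2 → 1 → 3; 3 → 3 → 2; 4 → 0 → 5; 5 → 2 → 0; 6 → 6 → 1.
So στ in one-line form is 4 6 3 2 5 0 1.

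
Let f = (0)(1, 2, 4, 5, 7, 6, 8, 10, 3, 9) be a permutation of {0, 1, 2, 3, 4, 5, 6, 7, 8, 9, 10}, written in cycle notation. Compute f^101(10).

10 lies in the 10-cycle (1, 2, 4, 5, 7, 6, 8, 10, 3, 9).
On a 10-cycle, f^10 is the identity, so f^101 = f^1 there (101 ≡ 1 mod 10).
Advancing 1 step from 10: 10 → 3.

3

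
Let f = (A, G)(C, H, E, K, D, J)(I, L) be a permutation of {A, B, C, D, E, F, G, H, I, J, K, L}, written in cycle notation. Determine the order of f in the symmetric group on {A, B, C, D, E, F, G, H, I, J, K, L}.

The disjoint cycles have lengths 6, 2, 2, 1, 1.
Since disjoint cycles commute, ord(f) = lcm(6, 2, 2) = 6.

6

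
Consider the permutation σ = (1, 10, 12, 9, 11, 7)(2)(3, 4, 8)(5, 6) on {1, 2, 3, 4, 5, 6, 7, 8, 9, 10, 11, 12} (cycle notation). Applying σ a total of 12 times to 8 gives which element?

8 lies in the 3-cycle (3, 4, 8).
On a 3-cycle, σ^3 is the identity, so σ^12 = σ^0 there (12 ≡ 0 mod 3).
So σ^12(8) = 8.

8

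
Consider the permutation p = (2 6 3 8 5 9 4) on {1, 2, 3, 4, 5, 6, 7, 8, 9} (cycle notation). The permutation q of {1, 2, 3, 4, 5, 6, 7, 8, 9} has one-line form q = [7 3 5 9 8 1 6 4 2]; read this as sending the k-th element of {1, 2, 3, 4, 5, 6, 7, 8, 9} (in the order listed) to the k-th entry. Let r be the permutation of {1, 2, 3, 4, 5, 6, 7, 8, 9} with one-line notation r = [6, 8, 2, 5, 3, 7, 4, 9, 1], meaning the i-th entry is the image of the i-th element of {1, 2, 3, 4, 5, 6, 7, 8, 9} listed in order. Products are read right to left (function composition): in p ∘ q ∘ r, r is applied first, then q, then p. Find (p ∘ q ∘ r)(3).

Chase 3: r(3) = 2; q(2) = 3; p(3) = 8. Hence (p ∘ q ∘ r)(3) = 8.

8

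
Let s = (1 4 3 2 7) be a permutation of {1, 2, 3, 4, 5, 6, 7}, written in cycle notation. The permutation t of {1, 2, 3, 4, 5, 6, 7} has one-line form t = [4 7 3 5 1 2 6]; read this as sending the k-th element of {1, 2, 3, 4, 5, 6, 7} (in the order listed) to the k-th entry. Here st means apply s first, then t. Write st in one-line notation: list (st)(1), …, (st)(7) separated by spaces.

(st)(x) = t(s(x)). Computing each image: t(s(1)) = t(4) = 5, t(s(2)) = t(7) = 6, t(s(3)) = t(2) = 7, t(s(4)) = t(3) = 3, t(s(5)) = t(5) = 1, t(s(6)) = t(6) = 2, t(s(7)) = t(1) = 4.
Hence st = [5 6 7 3 1 2 4].

5 6 7 3 1 2 4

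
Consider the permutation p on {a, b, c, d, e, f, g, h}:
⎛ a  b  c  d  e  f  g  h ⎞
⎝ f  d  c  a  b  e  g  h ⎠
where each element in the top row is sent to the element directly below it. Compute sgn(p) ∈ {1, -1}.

In disjoint-cycle form the cycle lengths are 5, 1, 1, 1.
A cycle is odd iff its length is even; p has 0 even-length cycles, so sgn(p) = (−1)^0 and p is even.

1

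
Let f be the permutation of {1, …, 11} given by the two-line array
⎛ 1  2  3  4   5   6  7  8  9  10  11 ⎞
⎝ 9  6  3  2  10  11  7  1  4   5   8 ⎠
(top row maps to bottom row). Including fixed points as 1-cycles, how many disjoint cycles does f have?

The cycle decomposition is (1, 9, 4, 2, 6, 11, 8)(3)(5, 10)(7), which has 4 cycles (counting 1-cycles).

4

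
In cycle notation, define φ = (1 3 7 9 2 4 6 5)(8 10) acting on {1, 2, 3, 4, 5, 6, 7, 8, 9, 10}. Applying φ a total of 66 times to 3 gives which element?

3 lies in the 8-cycle (1 3 7 9 2 4 6 5).
On an 8-cycle, φ^8 is the identity, so φ^66 = φ^2 there (66 ≡ 2 mod 8).
Stepping 2 places around the cycle: 3 → 7 → 9.

9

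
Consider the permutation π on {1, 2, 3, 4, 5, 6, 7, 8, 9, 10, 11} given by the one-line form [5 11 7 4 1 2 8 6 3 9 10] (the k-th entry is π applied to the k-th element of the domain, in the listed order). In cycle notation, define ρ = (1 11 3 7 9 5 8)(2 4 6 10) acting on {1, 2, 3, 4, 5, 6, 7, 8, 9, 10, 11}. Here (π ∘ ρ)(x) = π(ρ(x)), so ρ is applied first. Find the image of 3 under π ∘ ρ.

8

(π ∘ ρ)(3) = π(ρ(3)). ρ(3) = 7, then π(7) = 8. So (π ∘ ρ)(3) = 8.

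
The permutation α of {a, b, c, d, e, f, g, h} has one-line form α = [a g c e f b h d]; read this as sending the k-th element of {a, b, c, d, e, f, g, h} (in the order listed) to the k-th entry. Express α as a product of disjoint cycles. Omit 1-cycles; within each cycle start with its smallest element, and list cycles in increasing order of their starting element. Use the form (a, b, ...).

(b, g, h, d, e, f)

Start at b and follow images: b → g → h → d → e → f → b, giving the cycle (b, g, h, d, e, f).
Repeating from the next unused element and collecting all non-trivial cycles gives (b, g, h, d, e, f).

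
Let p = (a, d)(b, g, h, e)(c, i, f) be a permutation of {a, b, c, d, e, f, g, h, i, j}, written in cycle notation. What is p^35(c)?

f

c lies in the 3-cycle (c, i, f).
Powers repeat with period 3 on this cycle, and 35 mod 3 = 2, so p^35(c) = p^2(c).
Advancing 2 steps from c: c → i → f.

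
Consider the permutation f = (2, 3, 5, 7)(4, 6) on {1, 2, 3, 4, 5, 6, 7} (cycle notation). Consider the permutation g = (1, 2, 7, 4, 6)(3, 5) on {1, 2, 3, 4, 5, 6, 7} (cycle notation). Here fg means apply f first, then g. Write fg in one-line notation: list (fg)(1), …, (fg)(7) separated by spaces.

2 5 3 1 4 6 7

Chase each element through f then g: 1 → 1 → 2; 2 → 3 → 5; 3 → 5 → 3; 4 → 6 → 1; 5 → 7 → 4; 6 → 4 → 6; 7 → 2 → 7.
Collecting the images, fg = [2 5 3 1 4 6 7].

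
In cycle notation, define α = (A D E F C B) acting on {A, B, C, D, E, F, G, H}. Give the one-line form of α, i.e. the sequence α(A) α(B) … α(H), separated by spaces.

D A B E F C G H

Image by image: A↦D, B↦A, C↦B, D↦E, E↦F, F↦C, G↦G, H↦H.
Listing these in domain order gives D A B E F C G H.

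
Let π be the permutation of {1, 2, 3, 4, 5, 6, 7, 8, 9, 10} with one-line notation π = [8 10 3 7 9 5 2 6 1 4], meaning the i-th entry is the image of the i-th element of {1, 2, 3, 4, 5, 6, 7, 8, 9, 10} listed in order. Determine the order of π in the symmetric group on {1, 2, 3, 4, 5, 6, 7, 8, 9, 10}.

20

Writing π as disjoint cycles, the cycle lengths are 5, 4, 1.
The order of π is the least common multiple of its cycle lengths: lcm(5, 4) = 20.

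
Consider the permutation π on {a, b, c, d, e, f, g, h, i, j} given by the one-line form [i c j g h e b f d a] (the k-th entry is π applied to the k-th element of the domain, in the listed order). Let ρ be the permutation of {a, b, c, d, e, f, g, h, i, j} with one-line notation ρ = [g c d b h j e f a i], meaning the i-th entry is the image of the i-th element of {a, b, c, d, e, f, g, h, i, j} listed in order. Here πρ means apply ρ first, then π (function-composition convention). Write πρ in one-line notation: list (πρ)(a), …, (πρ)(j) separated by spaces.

Chase each element through ρ then π: a → g → b; b → c → j; c → d → g; d → b → c; e → h → f; f → j → a; g → e → h; h → f → e; i → a → i; j → i → d.
So πρ in one-line form is b j g c f a h e i d.

b j g c f a h e i d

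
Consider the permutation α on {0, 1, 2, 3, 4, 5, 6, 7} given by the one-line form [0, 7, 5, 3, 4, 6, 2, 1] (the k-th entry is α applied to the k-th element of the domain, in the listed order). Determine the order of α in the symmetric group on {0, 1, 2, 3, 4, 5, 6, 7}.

The disjoint-cycle form of α has cycle lengths 3, 2, 1, 1, 1.
The order of α is the least common multiple of its cycle lengths: lcm(3, 2) = 6.

6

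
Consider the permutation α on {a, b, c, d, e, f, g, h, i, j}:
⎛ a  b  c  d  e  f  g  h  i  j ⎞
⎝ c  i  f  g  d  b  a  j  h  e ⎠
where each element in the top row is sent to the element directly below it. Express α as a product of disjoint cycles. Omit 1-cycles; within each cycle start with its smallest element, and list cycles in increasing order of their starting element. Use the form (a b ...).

Start at a and follow images: a → c → f → b → i → h → j → e → d → g → a, giving the cycle (a c f b i h j e d g).
Continuing from each remaining unvisited element yields (a c f b i h j e d g).

(a c f b i h j e d g)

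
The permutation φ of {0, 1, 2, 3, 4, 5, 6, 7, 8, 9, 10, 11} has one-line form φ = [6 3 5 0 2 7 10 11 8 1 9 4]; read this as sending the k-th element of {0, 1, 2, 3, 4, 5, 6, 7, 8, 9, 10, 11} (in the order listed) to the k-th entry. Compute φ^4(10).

Tracing 10 → 9 → … returns to 10 after 6 steps, so 10 lies in a 6-cycle (0 6 10 9 1 3).
Stepping 4 places around the cycle: 10 → 9 → 1 → 3 → 0.

0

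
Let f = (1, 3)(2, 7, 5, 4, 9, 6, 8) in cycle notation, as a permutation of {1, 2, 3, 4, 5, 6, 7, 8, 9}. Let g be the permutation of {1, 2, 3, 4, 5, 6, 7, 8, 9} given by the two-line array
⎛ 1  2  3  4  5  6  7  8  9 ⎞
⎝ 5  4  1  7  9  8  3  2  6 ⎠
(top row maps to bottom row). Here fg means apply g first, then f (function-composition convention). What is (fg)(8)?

g(8) = 2, then f(2) = 7; composing gives (fg)(8) = 7.

7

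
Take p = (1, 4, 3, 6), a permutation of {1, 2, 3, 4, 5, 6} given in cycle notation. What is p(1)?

4

Within (1, 4, 3, 6), 1 ↦ 4.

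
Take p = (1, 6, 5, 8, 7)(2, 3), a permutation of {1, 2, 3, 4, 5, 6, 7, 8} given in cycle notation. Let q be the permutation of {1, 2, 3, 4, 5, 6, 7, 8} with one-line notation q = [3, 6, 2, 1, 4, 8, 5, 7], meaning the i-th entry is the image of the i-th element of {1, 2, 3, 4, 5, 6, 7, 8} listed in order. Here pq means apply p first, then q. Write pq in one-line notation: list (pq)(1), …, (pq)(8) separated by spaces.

(pq)(x) = q(p(x)). Computing each image: q(p(1)) = q(6) = 8, q(p(2)) = q(3) = 2, q(p(3)) = q(2) = 6, q(p(4)) = q(4) = 1, q(p(5)) = q(8) = 7, q(p(6)) = q(5) = 4, q(p(7)) = q(1) = 3, q(p(8)) = q(7) = 5.
Hence pq = [8 2 6 1 7 4 3 5].

8 2 6 1 7 4 3 5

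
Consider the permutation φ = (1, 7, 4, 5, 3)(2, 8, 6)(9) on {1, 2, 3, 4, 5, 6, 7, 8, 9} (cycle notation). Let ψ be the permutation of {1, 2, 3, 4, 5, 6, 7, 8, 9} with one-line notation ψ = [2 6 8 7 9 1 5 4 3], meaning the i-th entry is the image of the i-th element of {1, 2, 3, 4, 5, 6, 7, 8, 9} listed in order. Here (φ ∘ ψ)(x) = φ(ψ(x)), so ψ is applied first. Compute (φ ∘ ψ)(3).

6

First apply ψ: ψ(3) = 8, then φ(8) = 6. Thus (φ ∘ ψ)(3) = 6.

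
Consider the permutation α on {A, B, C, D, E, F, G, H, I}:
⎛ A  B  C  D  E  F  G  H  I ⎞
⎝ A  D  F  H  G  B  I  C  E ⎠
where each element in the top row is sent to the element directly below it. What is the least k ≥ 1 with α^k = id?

Decomposing into disjoint cycles gives cycle lengths 5, 3, 1.
The order of α is the least common multiple of its cycle lengths: lcm(5, 3) = 15.

15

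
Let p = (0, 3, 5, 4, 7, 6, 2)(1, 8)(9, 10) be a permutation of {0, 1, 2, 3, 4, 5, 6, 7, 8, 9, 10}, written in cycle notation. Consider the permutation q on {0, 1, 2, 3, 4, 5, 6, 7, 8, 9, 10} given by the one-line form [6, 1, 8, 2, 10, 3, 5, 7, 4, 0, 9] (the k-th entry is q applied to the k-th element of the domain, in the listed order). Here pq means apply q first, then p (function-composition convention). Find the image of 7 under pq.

6

(pq)(7) = p(q(7)). q(7) = 7, then p(7) = 6. So (pq)(7) = 6.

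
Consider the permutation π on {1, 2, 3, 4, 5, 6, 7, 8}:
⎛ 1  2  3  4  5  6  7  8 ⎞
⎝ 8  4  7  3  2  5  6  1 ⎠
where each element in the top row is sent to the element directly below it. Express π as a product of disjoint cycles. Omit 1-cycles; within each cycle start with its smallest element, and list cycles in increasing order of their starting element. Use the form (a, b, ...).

Iterating π from 1 gives 1 → 8 → 1; that is the 2-cycle (1, 8).
Repeating from the next unused element and collecting all non-trivial cycles gives (1, 8)(2, 4, 3, 7, 6, 5).

(1, 8)(2, 4, 3, 7, 6, 5)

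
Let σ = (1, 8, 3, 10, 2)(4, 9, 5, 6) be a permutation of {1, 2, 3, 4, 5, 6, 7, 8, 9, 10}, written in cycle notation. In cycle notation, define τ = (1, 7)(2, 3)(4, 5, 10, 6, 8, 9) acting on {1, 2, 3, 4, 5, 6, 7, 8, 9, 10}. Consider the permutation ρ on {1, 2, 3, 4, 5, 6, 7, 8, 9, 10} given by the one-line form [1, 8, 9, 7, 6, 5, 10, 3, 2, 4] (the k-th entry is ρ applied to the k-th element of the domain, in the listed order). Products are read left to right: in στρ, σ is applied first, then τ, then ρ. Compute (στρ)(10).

Apply the permutations in order: σ(10) = 2, then τ(2) = 3, then ρ(3) = 9. So (στρ)(10) = 9.

9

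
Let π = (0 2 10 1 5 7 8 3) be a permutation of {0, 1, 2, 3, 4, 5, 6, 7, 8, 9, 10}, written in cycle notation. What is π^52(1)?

3

1 lies in the 8-cycle (0 2 10 1 5 7 8 3).
Since the cycle has length 8, π^52 acts on it the same as π^4 (52 mod 8 = 4).
Advancing 4 steps from 1: 1 → 5 → 7 → 8 → 3.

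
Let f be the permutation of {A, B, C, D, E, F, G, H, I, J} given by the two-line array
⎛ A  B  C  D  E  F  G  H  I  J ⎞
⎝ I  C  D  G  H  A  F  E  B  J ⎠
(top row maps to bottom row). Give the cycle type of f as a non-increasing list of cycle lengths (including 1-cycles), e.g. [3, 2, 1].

The disjoint cycles are (A I B C D G F)(E H)(J), with lengths 7, 2, 1 in non-increasing order.

[7, 2, 1]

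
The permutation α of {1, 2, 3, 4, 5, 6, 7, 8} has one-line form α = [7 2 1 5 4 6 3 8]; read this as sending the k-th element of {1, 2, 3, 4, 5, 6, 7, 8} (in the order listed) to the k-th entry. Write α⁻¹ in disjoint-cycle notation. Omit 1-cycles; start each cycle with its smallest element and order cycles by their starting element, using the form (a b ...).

(1 3 7)(4 5)

The cycle decomposition of α is (1 7 3)(4 5).
Reversing each cycle (and rotating so the smallest element leads) gives α⁻¹ = (1 3 7)(4 5).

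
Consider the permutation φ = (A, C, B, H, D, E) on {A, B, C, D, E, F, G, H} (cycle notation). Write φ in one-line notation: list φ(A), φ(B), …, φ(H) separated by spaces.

C H B E A F G D

Each element maps to the next entry in its cycle (wrapping to the front): A→C, B→H, C→B, D→E, E→A, F→F, G→G, H→D.
Listing these in domain order gives C H B E A F G D.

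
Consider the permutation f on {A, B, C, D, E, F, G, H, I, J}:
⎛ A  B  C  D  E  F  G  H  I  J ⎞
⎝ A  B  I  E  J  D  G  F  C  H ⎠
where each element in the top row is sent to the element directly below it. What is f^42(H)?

Tracing H → F → … returns to H after 5 steps, so H lies in a 5-cycle (D E J H F).
Since the cycle has length 5, f^42 acts on it the same as f^2 (42 mod 5 = 2).
Advancing 2 steps from H: H → F → D.

D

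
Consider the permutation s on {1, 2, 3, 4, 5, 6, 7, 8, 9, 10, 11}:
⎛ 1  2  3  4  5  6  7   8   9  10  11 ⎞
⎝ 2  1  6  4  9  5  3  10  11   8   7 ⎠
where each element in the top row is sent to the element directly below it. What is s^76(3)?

Tracing 3 → 6 → … returns to 3 after 6 steps, so 3 lies in a 6-cycle (3 6 5 9 11 7).
On a 6-cycle, s^6 is the identity, so s^76 = s^4 there (76 ≡ 4 mod 6).
Advancing 4 steps from 3: 3 → 6 → 5 → 9 → 11.

11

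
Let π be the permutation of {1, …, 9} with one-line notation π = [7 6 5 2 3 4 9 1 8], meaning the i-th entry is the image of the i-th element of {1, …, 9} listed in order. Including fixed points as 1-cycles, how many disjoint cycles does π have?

3

The cycle decomposition is (1, 7, 9, 8)(2, 6, 4)(3, 5), which has 3 cycles (counting 1-cycles).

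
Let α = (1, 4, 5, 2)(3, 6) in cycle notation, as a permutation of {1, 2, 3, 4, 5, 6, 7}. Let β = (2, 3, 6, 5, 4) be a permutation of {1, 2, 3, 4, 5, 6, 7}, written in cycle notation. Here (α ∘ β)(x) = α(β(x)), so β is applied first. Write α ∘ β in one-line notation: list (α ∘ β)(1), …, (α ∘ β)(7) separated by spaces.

For each element, apply β then α: 1 → 1 → 4; 2 → 3 → 6; 3 → 6 → 3; 4 → 2 → 1; 5 → 4 → 5; 6 → 5 → 2; 7 → 7 → 7.
Collecting the images, α ∘ β = [4 6 3 1 5 2 7].

4 6 3 1 5 2 7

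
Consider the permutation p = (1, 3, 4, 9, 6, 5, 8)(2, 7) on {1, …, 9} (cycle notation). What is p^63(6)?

6 lies in the 7-cycle (1, 3, 4, 9, 6, 5, 8).
Since the cycle has length 7, p^63 acts on it the same as p^0 (63 mod 7 = 0).
So p^63(6) = 6.

6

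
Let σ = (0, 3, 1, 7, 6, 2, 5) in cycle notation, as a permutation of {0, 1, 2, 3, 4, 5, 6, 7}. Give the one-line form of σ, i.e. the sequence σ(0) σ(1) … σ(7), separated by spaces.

3 7 5 1 4 0 2 6

Each element maps to the next entry in its cycle (wrapping to the front): 0→3, 1→7, 2→5, 3→1, 4→4, 5→0, 6→2, 7→6.
Listing these in domain order gives 3 7 5 1 4 0 2 6.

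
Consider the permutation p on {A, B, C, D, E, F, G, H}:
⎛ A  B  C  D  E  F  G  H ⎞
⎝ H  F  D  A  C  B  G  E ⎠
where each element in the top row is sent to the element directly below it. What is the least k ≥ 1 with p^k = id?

10

The disjoint-cycle form of p has cycle lengths 5, 2, 1.
The order is lcm(5, 2) = 10.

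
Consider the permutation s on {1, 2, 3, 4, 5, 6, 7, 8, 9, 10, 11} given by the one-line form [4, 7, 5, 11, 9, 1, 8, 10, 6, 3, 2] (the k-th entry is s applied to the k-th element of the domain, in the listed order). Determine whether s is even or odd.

even

In disjoint-cycle form the cycle lengths are 11.
A cycle of length ℓ contributes ℓ−1 transpositions, so s is a product of 10 transpositions — even.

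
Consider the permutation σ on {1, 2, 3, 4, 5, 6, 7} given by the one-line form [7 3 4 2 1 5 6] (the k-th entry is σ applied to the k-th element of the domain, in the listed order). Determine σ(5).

5 is element number 5 of the domain, and entry number 5 of the one-line form is 1, so σ(5) = 1.

1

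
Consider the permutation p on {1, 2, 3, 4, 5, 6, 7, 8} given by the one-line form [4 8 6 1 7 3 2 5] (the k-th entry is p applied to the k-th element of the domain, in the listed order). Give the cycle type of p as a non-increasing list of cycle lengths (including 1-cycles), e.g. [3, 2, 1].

The disjoint cycles are (1 4)(2 8 5 7)(3 6), with lengths 4, 2, 2 in non-increasing order.

[4, 2, 2]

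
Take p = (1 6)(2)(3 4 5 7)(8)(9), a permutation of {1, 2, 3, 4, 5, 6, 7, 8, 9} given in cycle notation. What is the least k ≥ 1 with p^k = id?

The cycle type of p is (4, 2, 1, 1, 1).
The order of p is the least common multiple of its cycle lengths: lcm(4, 2) = 4.

4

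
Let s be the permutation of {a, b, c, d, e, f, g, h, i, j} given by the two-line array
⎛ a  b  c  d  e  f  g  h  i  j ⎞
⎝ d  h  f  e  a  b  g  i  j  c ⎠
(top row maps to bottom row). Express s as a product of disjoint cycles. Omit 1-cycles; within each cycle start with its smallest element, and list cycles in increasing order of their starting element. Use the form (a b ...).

Iterating s from a gives a → d → e → a; that is the 3-cycle (a d e).
Repeating from the next unused element and collecting all non-trivial cycles gives (a d e)(b h i j c f).

(a d e)(b h i j c f)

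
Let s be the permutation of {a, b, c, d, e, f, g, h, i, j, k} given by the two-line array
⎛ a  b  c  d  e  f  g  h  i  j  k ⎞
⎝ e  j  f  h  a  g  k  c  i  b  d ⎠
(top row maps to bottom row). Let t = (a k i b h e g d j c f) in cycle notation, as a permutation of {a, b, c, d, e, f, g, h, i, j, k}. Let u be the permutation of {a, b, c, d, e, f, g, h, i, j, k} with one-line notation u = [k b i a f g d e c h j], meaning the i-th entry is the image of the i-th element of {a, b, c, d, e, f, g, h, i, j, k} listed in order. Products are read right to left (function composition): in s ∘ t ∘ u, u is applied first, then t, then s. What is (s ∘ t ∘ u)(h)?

k

Apply the permutations in order: u(h) = e, then t(e) = g, then s(g) = k. So (s ∘ t ∘ u)(h) = k.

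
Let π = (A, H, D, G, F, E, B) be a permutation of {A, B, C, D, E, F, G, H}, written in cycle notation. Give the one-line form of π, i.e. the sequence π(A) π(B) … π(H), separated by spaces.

Reading each image from the cycles: A→H, B→A, C→C, D→G, E→B, F→E, G→F, H→D.
So the one-line form is H A C G B E F D.

H A C G B E F D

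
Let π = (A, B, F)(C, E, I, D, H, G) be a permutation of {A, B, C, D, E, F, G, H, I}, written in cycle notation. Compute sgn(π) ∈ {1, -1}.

-1

The cycle lengths are 6, 3.
A cycle of length ℓ contributes ℓ−1 transpositions, so π is a product of 5 + 2 = 7 transpositions — odd.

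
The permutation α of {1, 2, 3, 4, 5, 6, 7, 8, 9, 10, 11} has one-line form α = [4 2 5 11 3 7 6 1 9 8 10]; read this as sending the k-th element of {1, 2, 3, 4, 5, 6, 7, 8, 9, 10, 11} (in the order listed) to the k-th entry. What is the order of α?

Writing α as disjoint cycles, the cycle lengths are 5, 2, 2, 1, 1.
Since disjoint cycles commute, ord(α) = lcm(5, 2, 2) = 10.

10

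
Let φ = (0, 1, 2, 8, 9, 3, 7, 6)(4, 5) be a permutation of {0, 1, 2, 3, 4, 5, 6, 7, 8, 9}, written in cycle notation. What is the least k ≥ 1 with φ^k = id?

The disjoint cycles have lengths 8, 2.
Since disjoint cycles commute, ord(φ) = lcm(8, 2) = 8.

8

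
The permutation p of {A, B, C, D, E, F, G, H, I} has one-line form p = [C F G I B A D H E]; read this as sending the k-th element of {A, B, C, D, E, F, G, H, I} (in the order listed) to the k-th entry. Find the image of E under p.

B

E is element number 5 of the domain, and entry number 5 of the one-line form is B, so p(E) = B.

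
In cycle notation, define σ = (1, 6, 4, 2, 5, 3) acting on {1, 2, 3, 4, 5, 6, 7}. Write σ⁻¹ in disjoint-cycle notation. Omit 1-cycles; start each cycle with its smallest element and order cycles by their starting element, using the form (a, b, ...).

Inverting a permutation written in cycle notation just reverses the order within every cycle.
Reversing each cycle of σ and rotating so the smallest element leads gives (1, 3, 5, 2, 4, 6).

(1, 3, 5, 2, 4, 6)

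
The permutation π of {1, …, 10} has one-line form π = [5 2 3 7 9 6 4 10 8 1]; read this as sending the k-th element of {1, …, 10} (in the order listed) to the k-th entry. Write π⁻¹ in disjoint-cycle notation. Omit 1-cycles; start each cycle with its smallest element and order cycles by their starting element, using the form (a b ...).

(1 10 8 9 5)(4 7)

First write π in disjoint cycles: (1 5 9 8 10)(4 7).
Reversing each cycle (and rotating so the smallest element leads) gives π⁻¹ = (1 10 8 9 5)(4 7).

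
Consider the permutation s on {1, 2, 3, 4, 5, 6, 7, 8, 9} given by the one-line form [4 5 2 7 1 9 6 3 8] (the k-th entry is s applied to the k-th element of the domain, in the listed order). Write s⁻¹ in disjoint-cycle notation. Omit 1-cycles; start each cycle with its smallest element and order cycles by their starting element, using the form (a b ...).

(1 5 2 3 8 9 6 7 4)

First write s in disjoint cycles: (1 4 7 6 9 8 3 2 5).
The inverse reverses every cycle; in canonical form, s⁻¹ = (1 5 2 3 8 9 6 7 4).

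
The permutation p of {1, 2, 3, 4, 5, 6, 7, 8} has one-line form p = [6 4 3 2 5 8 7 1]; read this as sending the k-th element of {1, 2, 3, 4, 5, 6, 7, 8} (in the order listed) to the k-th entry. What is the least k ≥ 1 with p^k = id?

Decomposing into disjoint cycles gives cycle lengths 3, 2, 1, 1, 1.
The order of p is the least common multiple of its cycle lengths: lcm(3, 2) = 6.

6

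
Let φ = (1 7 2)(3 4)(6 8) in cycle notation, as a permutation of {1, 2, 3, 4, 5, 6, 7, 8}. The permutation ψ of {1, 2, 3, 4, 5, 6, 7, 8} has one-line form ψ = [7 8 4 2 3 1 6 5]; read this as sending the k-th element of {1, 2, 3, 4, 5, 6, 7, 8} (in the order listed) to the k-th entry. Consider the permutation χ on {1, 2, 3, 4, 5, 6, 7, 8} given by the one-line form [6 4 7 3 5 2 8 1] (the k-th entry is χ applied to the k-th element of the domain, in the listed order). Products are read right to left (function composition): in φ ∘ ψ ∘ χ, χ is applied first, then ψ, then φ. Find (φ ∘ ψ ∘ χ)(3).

Apply the permutations in order: χ(3) = 7, then ψ(7) = 6, then φ(6) = 8. So (φ ∘ ψ ∘ χ)(3) = 8.

8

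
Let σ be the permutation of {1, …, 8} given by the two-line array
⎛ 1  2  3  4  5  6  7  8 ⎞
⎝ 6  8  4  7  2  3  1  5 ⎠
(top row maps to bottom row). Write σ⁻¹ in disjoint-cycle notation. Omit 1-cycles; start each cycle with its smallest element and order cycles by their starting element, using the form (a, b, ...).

(1, 7, 4, 3, 6)(2, 5, 8)

The cycle decomposition of σ is (1, 6, 3, 4, 7)(2, 8, 5).
The inverse reverses every cycle; in canonical form, σ⁻¹ = (1, 7, 4, 3, 6)(2, 5, 8).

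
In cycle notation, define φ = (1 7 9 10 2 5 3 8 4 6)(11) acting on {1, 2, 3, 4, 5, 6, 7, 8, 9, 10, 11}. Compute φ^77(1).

8

1 lies in the 10-cycle (1 7 9 10 2 5 3 8 4 6).
Since the cycle has length 10, φ^77 acts on it the same as φ^7 (77 mod 10 = 7).
Stepping 7 places around the cycle: 1 → 7 → 9 → 10 → 2 → 5 → 3 → 8.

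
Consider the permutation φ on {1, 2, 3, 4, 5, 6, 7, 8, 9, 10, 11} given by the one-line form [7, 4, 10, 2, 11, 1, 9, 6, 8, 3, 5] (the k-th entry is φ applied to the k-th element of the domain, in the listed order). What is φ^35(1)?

Tracing 1 → 7 → … returns to 1 after 5 steps, so 1 lies in a 5-cycle (1 7 9 8 6).
On a 5-cycle, φ^5 is the identity, so φ^35 = φ^0 there (35 ≡ 0 mod 5).
So φ^35(1) = 1.

1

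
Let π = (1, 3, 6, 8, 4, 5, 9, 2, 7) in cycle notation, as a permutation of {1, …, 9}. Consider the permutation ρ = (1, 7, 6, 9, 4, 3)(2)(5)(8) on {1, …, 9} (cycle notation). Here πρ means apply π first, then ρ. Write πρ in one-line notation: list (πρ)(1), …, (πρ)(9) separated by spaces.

For each element, apply π then ρ: 1 → 3 → 1; 2 → 7 → 6; 3 → 6 → 9; 4 → 5 → 5; 5 → 9 → 4; 6 → 8 → 8; 7 → 1 → 7; 8 → 4 → 3; 9 → 2 → 2.
So πρ in one-line form is 1 6 9 5 4 8 7 3 2.

1 6 9 5 4 8 7 3 2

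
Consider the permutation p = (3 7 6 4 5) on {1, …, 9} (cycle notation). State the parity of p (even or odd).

The cycle lengths are 5, 1, 1, 1, 1.
A cycle of length ℓ contributes ℓ−1 transpositions, so p is a product of 4 transpositions — even.

even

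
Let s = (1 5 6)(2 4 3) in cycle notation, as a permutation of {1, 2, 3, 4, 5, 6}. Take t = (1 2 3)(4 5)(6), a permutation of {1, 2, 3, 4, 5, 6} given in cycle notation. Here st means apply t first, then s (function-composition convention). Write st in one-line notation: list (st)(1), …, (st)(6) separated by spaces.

For each element, apply t then s: 1 → 2 → 4; 2 → 3 → 2; 3 → 1 → 5; 4 → 5 → 6; 5 → 4 → 3; 6 → 6 → 1.
Collecting the images, st = [4 2 5 6 3 1].

4 2 5 6 3 1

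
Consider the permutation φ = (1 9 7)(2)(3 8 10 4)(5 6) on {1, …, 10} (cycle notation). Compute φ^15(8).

8 lies in the 4-cycle (3 8 10 4).
Powers repeat with period 4 on this cycle, and 15 mod 4 = 3, so φ^15(8) = φ^3(8).
Stepping 3 places around the cycle: 8 → 10 → 4 → 3.

3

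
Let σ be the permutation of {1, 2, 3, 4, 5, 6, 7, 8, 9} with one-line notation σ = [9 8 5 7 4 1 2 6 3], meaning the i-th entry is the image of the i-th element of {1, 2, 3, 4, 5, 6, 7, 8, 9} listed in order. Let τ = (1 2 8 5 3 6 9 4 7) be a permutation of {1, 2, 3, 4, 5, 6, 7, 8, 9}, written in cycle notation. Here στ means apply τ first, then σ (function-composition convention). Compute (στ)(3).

1

(στ)(3) = σ(τ(3)). τ(3) = 6, then σ(6) = 1. So (στ)(3) = 1.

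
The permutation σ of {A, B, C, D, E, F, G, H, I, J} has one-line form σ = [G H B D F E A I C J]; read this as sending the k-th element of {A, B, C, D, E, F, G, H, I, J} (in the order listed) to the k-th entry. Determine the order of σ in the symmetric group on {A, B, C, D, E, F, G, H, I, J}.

Decomposing into disjoint cycles gives cycle lengths 4, 2, 2, 1, 1.
Since disjoint cycles commute, ord(σ) = lcm(4, 2, 2) = 4.

4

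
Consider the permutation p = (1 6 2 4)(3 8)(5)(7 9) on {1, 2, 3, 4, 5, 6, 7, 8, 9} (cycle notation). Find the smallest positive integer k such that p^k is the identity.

The disjoint cycles have lengths 4, 2, 2, 1.
Since disjoint cycles commute, ord(p) = lcm(4, 2, 2) = 4.

4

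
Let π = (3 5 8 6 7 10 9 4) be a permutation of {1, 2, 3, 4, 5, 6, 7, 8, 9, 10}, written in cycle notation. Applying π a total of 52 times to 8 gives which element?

8 lies in the 8-cycle (3 5 8 6 7 10 9 4).
On an 8-cycle, π^8 is the identity, so π^52 = π^4 there (52 ≡ 4 mod 8).
Advancing 4 steps from 8: 8 → 6 → 7 → 10 → 9.

9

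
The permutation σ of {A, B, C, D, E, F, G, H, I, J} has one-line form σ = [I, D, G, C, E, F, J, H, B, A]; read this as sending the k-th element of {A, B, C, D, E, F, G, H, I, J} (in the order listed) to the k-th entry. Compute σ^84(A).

Tracing A → I → … returns to A after 7 steps, so A lies in a 7-cycle (A I B D C G J).
Since the cycle has length 7, σ^84 acts on it the same as σ^0 (84 mod 7 = 0).
So σ^84(A) = A.

A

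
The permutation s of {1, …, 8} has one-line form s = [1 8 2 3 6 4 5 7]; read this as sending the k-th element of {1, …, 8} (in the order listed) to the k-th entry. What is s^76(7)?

Tracing 7 → 5 → … returns to 7 after 7 steps, so 7 lies in a 7-cycle (2, 8, 7, 5, 6, 4, 3).
On a 7-cycle, s^7 is the identity, so s^76 = s^6 there (76 ≡ 6 mod 7).
Stepping 6 places around the cycle: 7 → 5 → 6 → 4 → 3 → 2 → 8.

8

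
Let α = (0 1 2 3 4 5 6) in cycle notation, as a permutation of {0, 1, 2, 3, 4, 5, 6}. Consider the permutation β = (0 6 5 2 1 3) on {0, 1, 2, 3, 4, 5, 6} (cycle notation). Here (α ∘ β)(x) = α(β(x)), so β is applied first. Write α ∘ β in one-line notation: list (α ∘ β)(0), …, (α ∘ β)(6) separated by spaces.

0 4 2 1 5 3 6

For each element, apply β then α: 0 → 6 → 0; 1 → 3 → 4; 2 → 1 → 2; 3 → 0 → 1; 4 → 4 → 5; 5 → 2 → 3; 6 → 5 → 6.
Collecting the images, α ∘ β = [0 4 2 1 5 3 6].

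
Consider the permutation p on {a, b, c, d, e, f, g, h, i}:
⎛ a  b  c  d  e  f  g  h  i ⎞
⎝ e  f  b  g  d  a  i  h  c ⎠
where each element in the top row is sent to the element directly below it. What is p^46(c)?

g

Tracing c → b → … returns to c after 8 steps, so c lies in an 8-cycle (a e d g i c b f).
Since the cycle has length 8, p^46 acts on it the same as p^6 (46 mod 8 = 6).
Advancing 6 steps from c: c → b → f → a → e → d → g.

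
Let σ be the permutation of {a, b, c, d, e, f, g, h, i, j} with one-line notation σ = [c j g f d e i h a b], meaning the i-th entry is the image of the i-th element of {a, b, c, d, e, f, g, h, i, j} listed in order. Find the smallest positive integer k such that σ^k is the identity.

12

The disjoint-cycle form of σ has cycle lengths 4, 3, 2, 1.
The order is lcm(4, 3, 2) = 12.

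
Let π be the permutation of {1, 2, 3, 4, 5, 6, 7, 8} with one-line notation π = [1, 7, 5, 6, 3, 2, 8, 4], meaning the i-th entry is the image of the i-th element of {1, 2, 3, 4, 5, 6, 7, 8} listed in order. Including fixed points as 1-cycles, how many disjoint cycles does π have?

3

The cycle decomposition is (1)(2, 7, 8, 4, 6)(3, 5), which has 3 cycles (counting 1-cycles).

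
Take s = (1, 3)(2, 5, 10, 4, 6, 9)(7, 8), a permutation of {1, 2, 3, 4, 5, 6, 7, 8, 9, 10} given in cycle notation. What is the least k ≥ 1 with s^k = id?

6

The disjoint cycles have lengths 6, 2, 2.
The order is lcm(6, 2, 2) = 6.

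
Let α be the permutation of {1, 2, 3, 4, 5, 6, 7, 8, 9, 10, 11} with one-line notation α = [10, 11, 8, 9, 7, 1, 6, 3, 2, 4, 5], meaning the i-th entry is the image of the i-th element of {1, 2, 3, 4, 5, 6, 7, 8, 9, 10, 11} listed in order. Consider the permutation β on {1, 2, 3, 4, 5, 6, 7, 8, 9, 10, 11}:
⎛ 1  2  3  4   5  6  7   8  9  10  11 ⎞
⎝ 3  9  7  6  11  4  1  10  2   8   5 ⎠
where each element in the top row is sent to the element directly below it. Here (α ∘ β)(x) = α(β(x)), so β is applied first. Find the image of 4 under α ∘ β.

1

First apply β: β(4) = 6, then α(6) = 1. Thus (α ∘ β)(4) = 1.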